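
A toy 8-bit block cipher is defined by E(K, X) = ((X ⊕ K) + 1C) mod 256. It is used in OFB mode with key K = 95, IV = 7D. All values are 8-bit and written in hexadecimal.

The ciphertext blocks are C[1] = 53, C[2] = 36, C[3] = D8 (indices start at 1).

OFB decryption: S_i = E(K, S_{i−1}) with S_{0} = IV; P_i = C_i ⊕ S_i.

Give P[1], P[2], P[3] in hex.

P[1]: S = E(K, 7D) = 04; 53 ⊕ 04 = 57.
P[2]: S = E(K, 04) = AD; 36 ⊕ AD = 9B.
P[3]: S = E(K, AD) = 54; D8 ⊕ 54 = 8C.

P[1] = 57, P[2] = 9B, P[3] = 8C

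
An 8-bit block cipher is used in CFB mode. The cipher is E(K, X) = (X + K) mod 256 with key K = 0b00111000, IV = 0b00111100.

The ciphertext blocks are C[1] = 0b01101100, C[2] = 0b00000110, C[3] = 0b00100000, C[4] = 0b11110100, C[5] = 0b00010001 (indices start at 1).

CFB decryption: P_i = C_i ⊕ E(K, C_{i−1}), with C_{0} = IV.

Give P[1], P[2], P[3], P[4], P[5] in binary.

P[1]: E(K, 0b00111100) = 0b01110100; 0b01101100 ⊕ 0b01110100 = 0b00011000.
P[2]: E(K, 0b01101100) = 0b10100100; 0b00000110 ⊕ 0b10100100 = 0b10100010.
P[3]: E(K, 0b00000110) = 0b00111110; 0b00100000 ⊕ 0b00111110 = 0b00011110.
P[4]: E(K, 0b00100000) = 0b01011000; 0b11110100 ⊕ 0b01011000 = 0b10101100.
P[5]: E(K, 0b11110100) = 0b00101100; 0b00010001 ⊕ 0b00101100 = 0b00111101.

P[1] = 0b00011000, P[2] = 0b10100010, P[3] = 0b00011110, P[4] = 0b10101100, P[5] = 0b00111101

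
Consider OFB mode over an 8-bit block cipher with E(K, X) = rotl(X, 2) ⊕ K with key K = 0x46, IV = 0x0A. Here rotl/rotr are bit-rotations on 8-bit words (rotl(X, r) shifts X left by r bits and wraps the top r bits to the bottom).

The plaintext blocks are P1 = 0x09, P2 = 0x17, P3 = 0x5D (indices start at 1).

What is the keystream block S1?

OFB encryption: S_i = E(K, S_{i−1}) with S_{0} = IV; C_i = P_i ⊕ S_i.
C1: S = E(K, 0x0A) = 0x6E; 0x09 ⊕ 0x6E = 0x67.
So S1 = 0x6E.

0x6E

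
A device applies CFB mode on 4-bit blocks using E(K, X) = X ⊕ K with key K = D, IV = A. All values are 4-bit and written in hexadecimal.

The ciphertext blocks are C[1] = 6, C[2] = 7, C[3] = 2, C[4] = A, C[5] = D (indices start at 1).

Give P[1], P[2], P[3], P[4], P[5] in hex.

P[1] = 1, P[2] = C, P[3] = 8, P[4] = 5, P[5] = A

CFB decryption: P_i = C_i ⊕ E(K, C_{i−1}), with C_{0} = IV.
P[1]: E(K, A) = 7; 6 ⊕ 7 = 1.
P[2]: E(K, 6) = B; 7 ⊕ B = C.
P[3]: E(K, 7) = A; 2 ⊕ A = 8.
P[4]: E(K, 2) = F; A ⊕ F = 5.
P[5]: E(K, A) = 7; D ⊕ 7 = A.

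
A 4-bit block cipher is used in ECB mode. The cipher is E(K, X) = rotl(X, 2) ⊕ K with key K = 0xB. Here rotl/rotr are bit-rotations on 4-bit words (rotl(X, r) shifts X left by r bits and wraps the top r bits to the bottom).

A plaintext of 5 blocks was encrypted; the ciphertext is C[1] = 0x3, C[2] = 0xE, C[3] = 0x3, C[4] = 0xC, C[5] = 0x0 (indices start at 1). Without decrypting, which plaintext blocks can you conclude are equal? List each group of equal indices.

ECB encrypts each block independently with the same key, so equal ciphertext blocks imply equal plaintext blocks.
C[1] = C[3] = 0x3, so P[1] = P[3].

P[1] = P[3]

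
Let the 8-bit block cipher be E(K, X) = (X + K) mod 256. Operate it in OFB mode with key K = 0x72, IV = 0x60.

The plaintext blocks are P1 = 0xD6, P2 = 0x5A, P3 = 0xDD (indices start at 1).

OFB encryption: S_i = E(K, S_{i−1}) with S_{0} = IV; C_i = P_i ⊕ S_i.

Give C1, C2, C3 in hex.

C1: S = E(K, 0x60) = 0xD2; 0xD6 ⊕ 0xD2 = 0x04.
C2: S = E(K, 0xD2) = 0x44; 0x5A ⊕ 0x44 = 0x1E.
C3: S = E(K, 0x44) = 0xB6; 0xDD ⊕ 0xB6 = 0x6B.

C1 = 0x04, C2 = 0x1E, C3 = 0x6B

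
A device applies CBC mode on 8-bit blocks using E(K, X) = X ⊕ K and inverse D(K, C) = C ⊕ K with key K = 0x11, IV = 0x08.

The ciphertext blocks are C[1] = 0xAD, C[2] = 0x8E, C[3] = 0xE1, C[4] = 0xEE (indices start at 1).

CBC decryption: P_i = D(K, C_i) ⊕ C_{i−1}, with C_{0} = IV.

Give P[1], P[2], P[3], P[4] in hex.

P[1]: D(K, 0xAD) = 0xBC; 0xBC ⊕ 0x08 = 0xB4.
P[2]: D(K, 0x8E) = 0x9F; 0x9F ⊕ 0xAD = 0x32.
P[3]: D(K, 0xE1) = 0xF0; 0xF0 ⊕ 0x8E = 0x7E.
P[4]: D(K, 0xEE) = 0xFF; 0xFF ⊕ 0xE1 = 0x1E.

P[1] = 0xB4, P[2] = 0x32, P[3] = 0x7E, P[4] = 0x1E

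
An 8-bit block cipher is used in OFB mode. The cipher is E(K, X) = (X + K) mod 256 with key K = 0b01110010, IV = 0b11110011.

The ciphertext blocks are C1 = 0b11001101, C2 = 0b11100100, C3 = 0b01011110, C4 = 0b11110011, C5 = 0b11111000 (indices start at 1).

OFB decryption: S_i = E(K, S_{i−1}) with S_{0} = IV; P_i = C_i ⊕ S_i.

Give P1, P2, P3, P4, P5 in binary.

P1 = 0b10101000, P2 = 0b00110011, P3 = 0b00010111, P4 = 0b01001000, P5 = 0b11010101

P1: S = E(K, 0b11110011) = 0b01100101; 0b11001101 ⊕ 0b01100101 = 0b10101000.
P2: S = E(K, 0b01100101) = 0b11010111; 0b11100100 ⊕ 0b11010111 = 0b00110011.
P3: S = E(K, 0b11010111) = 0b01001001; 0b01011110 ⊕ 0b01001001 = 0b00010111.
P4: S = E(K, 0b01001001) = 0b10111011; 0b11110011 ⊕ 0b10111011 = 0b01001000.
P5: S = E(K, 0b10111011) = 0b00101101; 0b11111000 ⊕ 0b00101101 = 0b11010101.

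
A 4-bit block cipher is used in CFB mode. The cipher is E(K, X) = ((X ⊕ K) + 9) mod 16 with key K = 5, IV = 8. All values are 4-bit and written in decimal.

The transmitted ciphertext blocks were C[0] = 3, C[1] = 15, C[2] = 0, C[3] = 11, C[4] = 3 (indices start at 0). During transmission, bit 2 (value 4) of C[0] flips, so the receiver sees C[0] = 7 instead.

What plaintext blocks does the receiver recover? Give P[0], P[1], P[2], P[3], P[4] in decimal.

P[0] = 1, P[1] = 4, P[2] = 3, P[3] = 5, P[4] = 4

CFB decryption: P_i = C_i ⊕ E(K, C_{i−1}), with C_{−1} = IV.
Only C[0] changed, to 7. In CFB, a change in C_i flips the same bit in P_i and garbles P_{i+1}. Decrypting the received ciphertext:
P[0]: E(K, 8) = 6; 7 ⊕ 6 = 1.
P[1]: E(K, 7) = 11; 15 ⊕ 11 = 4.
P[2]: E(K, 15) = 3; 0 ⊕ 3 = 3.
P[3]: E(K, 0) = 14; 11 ⊕ 14 = 5.
P[4]: E(K, 11) = 7; 3 ⊕ 7 = 4.
Blocks that differ from the original plaintext: P[0], P[1].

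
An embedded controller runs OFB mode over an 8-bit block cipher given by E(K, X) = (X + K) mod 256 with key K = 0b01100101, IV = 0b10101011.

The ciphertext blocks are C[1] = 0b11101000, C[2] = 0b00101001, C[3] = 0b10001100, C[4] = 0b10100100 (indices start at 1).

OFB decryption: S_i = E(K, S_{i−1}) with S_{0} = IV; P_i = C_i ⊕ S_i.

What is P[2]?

P[2] = 0b01011100

P[1]: S = E(K, 0b10101011) = 0b00010000; 0b11101000 ⊕ 0b00010000 = 0b11111000.
P[2]: S = E(K, 0b00010000) = 0b01110101; 0b00101001 ⊕ 0b01110101 = 0b01011100.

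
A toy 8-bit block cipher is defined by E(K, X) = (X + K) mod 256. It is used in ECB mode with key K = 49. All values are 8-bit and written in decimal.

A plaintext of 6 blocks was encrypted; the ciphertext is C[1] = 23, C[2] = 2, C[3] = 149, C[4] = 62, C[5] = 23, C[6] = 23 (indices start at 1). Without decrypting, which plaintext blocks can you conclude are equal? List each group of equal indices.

P[1] = P[5] = P[6]

ECB encrypts each block independently with the same key, so equal ciphertext blocks imply equal plaintext blocks.
C[1] = C[5] = C[6] = 23, so P[1] = P[5] = P[6].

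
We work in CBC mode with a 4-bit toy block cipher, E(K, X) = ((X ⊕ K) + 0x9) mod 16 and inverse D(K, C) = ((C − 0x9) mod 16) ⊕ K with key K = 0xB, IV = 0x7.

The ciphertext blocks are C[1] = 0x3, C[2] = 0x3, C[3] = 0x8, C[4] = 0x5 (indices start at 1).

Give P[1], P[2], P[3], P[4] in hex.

P[1] = 0x6, P[2] = 0x2, P[3] = 0x7, P[4] = 0xF

CBC decryption: P_i = D(K, C_i) ⊕ C_{i−1}, with C_{0} = IV.
P[1]: D(K, 0x3) = 0x1; 0x1 ⊕ 0x7 = 0x6.
P[2]: D(K, 0x3) = 0x1; 0x1 ⊕ 0x3 = 0x2.
P[3]: D(K, 0x8) = 0x4; 0x4 ⊕ 0x3 = 0x7.
P[4]: D(K, 0x5) = 0x7; 0x7 ⊕ 0x8 = 0xF.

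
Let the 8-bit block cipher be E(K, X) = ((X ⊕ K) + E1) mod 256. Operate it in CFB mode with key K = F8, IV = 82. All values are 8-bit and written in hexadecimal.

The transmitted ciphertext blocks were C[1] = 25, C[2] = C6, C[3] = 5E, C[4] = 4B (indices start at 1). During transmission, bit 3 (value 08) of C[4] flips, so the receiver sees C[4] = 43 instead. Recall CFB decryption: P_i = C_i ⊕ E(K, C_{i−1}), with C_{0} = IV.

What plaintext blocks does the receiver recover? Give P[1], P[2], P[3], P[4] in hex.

P[1] = 7E, P[2] = 78, P[3] = 41, P[4] = C4

Only C[4] changed, to 43. In CFB, a change in C_i flips the same bit in P_i and garbles P_{i+1}. Decrypting the received ciphertext:
P[1]: E(K, 82) = 5B; 25 ⊕ 5B = 7E.
P[2]: E(K, 25) = BE; C6 ⊕ BE = 78.
P[3]: E(K, C6) = 1F; 5E ⊕ 1F = 41.
P[4]: E(K, 5E) = 87; 43 ⊕ 87 = C4.
Blocks that differ from the original plaintext: P[4].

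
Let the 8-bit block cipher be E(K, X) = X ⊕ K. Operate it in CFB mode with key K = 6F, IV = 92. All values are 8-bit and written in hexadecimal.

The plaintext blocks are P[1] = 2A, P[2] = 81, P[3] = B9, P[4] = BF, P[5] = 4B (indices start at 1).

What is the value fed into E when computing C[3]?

39

CFB encryption: C_i = P_i ⊕ E(K, C_{i−1}), with C_{0} = IV.
C[1]: E(K, 92) = FD; 2A ⊕ FD = D7.
C[2]: E(K, D7) = B8; 81 ⊕ B8 = 39.
C[3]: E(K, 39) = 56; B9 ⊕ 56 = EF.
So the input to E for block [3] is 39.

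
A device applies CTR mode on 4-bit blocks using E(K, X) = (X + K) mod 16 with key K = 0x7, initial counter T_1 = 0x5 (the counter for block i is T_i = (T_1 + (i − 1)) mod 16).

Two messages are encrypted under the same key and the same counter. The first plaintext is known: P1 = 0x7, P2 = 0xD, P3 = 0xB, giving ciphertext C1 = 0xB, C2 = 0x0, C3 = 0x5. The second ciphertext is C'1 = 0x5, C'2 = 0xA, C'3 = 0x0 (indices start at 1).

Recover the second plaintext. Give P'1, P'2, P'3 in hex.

P'1 = 0x9, P'2 = 0x7, P'3 = 0xE

In CTR with a reused counter, both messages share the same keystream S_i, so C_i ⊕ C'_i = P_i ⊕ P'_i and thus P'_i = P_i ⊕ C_i ⊕ C'_i.
P'1: 0x7 ⊕ 0xB ⊕ 0x5 = 0x9.
P'2: 0xD ⊕ 0x0 ⊕ 0xA = 0x7.
P'3: 0xB ⊕ 0x5 ⊕ 0x0 = 0xE.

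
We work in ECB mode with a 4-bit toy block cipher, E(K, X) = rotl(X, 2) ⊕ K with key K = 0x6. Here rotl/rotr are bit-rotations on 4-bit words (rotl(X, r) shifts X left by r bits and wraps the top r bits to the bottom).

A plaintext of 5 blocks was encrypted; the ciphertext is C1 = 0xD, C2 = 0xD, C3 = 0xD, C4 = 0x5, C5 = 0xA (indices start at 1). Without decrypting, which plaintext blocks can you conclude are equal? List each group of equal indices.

P1 = P2 = P3

ECB encrypts each block independently with the same key, so equal ciphertext blocks imply equal plaintext blocks.
C1 = C2 = C3 = 0xD, so P1 = P2 = P3.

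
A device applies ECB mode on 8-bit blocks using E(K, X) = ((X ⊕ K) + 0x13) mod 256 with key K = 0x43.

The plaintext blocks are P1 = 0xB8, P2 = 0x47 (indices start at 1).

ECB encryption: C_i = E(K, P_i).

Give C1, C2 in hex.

C1 = 0x0E, C2 = 0x17

C1: E(K, 0xB8) = 0x0E.
C2: E(K, 0x47) = 0x17.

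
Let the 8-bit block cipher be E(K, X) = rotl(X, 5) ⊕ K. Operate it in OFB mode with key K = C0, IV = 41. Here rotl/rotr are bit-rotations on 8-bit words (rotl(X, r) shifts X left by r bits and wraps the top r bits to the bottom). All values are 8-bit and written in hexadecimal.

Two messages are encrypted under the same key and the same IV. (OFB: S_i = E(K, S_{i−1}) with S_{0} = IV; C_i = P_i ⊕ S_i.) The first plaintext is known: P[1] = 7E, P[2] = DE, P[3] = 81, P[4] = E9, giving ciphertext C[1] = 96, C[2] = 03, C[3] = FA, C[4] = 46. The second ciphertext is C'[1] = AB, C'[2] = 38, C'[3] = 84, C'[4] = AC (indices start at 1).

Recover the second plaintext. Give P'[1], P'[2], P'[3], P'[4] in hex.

P'[1] = 43, P'[2] = E5, P'[3] = FF, P'[4] = 03

In OFB with a reused IV, both messages share the same keystream S_i, so C_i ⊕ C'_i = P_i ⊕ P'_i and thus P'_i = P_i ⊕ C_i ⊕ C'_i.
P'[1]: 7E ⊕ 96 ⊕ AB = 43.
P'[2]: DE ⊕ 03 ⊕ 38 = E5.
P'[3]: 81 ⊕ FA ⊕ 84 = FF.
P'[4]: E9 ⊕ 46 ⊕ AC = 03.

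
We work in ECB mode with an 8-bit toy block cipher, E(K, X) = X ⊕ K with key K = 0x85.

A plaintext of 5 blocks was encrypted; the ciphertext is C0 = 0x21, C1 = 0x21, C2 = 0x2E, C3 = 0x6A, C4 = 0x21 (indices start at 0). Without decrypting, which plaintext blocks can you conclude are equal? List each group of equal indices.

P0 = P1 = P4

ECB encrypts each block independently with the same key, so equal ciphertext blocks imply equal plaintext blocks.
C0 = C1 = C4 = 0x21, so P0 = P1 = P4.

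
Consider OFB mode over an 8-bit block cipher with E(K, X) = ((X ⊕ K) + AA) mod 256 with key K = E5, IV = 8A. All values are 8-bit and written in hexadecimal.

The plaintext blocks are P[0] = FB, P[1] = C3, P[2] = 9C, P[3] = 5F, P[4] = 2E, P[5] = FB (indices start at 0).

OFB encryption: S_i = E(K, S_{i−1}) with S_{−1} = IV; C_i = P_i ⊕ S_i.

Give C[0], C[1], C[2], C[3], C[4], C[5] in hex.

C[0] = E2, C[1] = 65, C[2] = 71, C[3] = ED, C[4] = 2F, C[5] = 75

C[0]: S = E(K, 8A) = 19; FB ⊕ 19 = E2.
C[1]: S = E(K, 19) = A6; C3 ⊕ A6 = 65.
C[2]: S = E(K, A6) = ED; 9C ⊕ ED = 71.
C[3]: S = E(K, ED) = B2; 5F ⊕ B2 = ED.
C[4]: S = E(K, B2) = 01; 2E ⊕ 01 = 2F.
C[5]: S = E(K, 01) = 8E; FB ⊕ 8E = 75.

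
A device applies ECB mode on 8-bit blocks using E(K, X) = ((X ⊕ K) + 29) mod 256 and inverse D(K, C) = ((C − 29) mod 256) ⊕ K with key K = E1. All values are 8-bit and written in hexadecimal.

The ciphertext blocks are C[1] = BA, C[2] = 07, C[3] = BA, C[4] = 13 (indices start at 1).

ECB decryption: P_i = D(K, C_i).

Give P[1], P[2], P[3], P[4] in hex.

P[1] = 70, P[2] = 3F, P[3] = 70, P[4] = 0B

P[1]: D(K, BA) = 70.
P[2]: D(K, 07) = 3F.
P[3]: D(K, BA) = 70.
P[4]: D(K, 13) = 0B.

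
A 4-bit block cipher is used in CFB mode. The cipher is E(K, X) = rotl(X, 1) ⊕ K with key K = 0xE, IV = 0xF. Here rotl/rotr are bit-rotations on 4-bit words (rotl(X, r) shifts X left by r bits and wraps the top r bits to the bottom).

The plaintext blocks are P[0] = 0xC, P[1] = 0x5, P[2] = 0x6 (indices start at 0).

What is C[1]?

C[1] = 0x0

CFB encryption: C_i = P_i ⊕ E(K, C_{i−1}), with C_{−1} = IV.
C[0]: E(K, 0xF) = 0x1; 0xC ⊕ 0x1 = 0xD.
C[1]: E(K, 0xD) = 0x5; 0x5 ⊕ 0x5 = 0x0.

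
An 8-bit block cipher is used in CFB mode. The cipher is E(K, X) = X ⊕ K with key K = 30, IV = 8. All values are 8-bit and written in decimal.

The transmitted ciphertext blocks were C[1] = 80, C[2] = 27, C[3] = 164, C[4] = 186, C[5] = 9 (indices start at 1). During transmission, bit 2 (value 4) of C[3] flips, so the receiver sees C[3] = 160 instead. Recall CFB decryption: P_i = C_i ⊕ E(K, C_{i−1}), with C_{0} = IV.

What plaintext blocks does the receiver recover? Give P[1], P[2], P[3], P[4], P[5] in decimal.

Only C[3] changed, to 160. In CFB, a change in C_i flips the same bit in P_i and garbles P_{i+1}. Decrypting the received ciphertext:
P[1]: E(K, 8) = 22; 80 ⊕ 22 = 70.
P[2]: E(K, 80) = 78; 27 ⊕ 78 = 85.
P[3]: E(K, 27) = 5; 160 ⊕ 5 = 165.
P[4]: E(K, 160) = 190; 186 ⊕ 190 = 4.
P[5]: E(K, 186) = 164; 9 ⊕ 164 = 173.
Blocks that differ from the original plaintext: P[3], P[4].

P[1] = 70, P[2] = 85, P[3] = 165, P[4] = 4, P[5] = 173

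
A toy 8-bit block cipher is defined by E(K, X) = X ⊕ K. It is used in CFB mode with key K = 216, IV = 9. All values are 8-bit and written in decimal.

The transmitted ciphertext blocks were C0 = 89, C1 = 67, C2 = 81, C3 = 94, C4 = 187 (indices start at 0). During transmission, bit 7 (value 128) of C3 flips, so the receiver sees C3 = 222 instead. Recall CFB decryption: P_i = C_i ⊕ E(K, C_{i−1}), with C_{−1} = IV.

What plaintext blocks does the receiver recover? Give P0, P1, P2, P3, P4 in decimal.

P0 = 136, P1 = 194, P2 = 202, P3 = 87, P4 = 189

Only C3 changed, to 222. In CFB, a change in C_i flips the same bit in P_i and garbles P_{i+1}. Decrypting the received ciphertext:
P0: E(K, 9) = 209; 89 ⊕ 209 = 136.
P1: E(K, 89) = 129; 67 ⊕ 129 = 194.
P2: E(K, 67) = 155; 81 ⊕ 155 = 202.
P3: E(K, 81) = 137; 222 ⊕ 137 = 87.
P4: E(K, 222) = 6; 187 ⊕ 6 = 189.
Blocks that differ from the original plaintext: P3, P4.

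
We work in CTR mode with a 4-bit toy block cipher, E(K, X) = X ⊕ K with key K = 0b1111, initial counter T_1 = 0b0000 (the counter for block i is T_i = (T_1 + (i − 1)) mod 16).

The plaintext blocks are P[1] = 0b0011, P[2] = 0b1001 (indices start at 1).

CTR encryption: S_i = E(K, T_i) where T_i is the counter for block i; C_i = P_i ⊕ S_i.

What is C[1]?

C[1] = 0b1100

C[1]: T = 0b0000, S = E(K, T) = 0b1111; 0b0011 ⊕ 0b1111 = 0b1100.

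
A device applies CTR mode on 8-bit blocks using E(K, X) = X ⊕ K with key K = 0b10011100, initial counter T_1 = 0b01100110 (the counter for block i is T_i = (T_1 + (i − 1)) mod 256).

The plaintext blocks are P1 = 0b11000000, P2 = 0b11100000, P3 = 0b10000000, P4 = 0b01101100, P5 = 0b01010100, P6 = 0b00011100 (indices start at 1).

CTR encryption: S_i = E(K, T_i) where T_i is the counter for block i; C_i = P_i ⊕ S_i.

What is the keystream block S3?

0b11110100

C1: T = 0b01100110, S = E(K, T) = 0b11111010; 0b11000000 ⊕ 0b11111010 = 0b00111010.
C2: T = 0b01100111, S = E(K, T) = 0b11111011; 0b11100000 ⊕ 0b11111011 = 0b00011011.
C3: T = 0b01101000, S = E(K, T) = 0b11110100; 0b10000000 ⊕ 0b11110100 = 0b01110100.
So S3 = 0b11110100.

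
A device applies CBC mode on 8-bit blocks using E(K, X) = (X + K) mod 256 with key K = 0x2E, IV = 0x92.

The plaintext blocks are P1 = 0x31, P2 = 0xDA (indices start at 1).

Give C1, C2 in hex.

CBC encryption: C_i = E(K, P_i ⊕ C_{i−1}), with C_{0} = IV.
C1: P1 ⊕ 0x92 = 0xA3; E(K, 0xA3) = 0xD1.
C2: P2 ⊕ 0xD1 = 0x0B; E(K, 0x0B) = 0x39.

C1 = 0xD1, C2 = 0x39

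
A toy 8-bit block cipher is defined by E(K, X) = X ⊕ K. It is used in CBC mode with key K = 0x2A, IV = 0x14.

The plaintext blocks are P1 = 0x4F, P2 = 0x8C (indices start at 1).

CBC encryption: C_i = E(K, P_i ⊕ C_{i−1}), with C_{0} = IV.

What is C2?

C1: P1 ⊕ 0x14 = 0x5B; E(K, 0x5B) = 0x71.
C2: P2 ⊕ 0x71 = 0xFD; E(K, 0xFD) = 0xD7.

C2 = 0xD7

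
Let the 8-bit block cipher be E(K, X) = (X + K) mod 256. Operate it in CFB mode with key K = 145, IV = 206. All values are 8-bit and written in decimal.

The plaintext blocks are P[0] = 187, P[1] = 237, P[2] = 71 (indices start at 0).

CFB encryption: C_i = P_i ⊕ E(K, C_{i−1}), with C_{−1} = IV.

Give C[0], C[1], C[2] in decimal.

C[0] = 228, C[1] = 152, C[2] = 110

C[0]: E(K, 206) = 95; 187 ⊕ 95 = 228.
C[1]: E(K, 228) = 117; 237 ⊕ 117 = 152.
C[2]: E(K, 152) = 41; 71 ⊕ 41 = 110.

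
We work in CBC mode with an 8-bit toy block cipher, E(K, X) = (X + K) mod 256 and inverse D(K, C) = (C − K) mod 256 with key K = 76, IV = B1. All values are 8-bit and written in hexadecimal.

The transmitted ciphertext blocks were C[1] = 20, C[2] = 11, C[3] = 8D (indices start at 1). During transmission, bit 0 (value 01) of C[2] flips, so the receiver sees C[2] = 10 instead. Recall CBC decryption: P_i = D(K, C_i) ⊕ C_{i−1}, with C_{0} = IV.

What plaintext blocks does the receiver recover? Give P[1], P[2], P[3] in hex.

Only C[2] changed, to 10. In CBC, a change in C_i garbles P_i and flips the same bit in P_{i+1}. Decrypting the received ciphertext:
P[1]: D(K, 20) = AA; AA ⊕ B1 = 1B.
P[2]: D(K, 10) = 9A; 9A ⊕ 20 = BA.
P[3]: D(K, 8D) = 17; 17 ⊕ 10 = 07.
Blocks that differ from the original plaintext: P[2], P[3].

P[1] = 1B, P[2] = BA, P[3] = 07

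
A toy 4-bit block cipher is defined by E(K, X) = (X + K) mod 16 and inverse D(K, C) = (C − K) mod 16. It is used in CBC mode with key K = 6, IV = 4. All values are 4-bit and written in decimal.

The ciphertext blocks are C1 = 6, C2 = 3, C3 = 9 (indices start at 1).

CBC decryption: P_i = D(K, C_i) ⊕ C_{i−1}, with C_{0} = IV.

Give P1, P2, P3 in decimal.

P1: D(K, 6) = 0; 0 ⊕ 4 = 4.
P2: D(K, 3) = 13; 13 ⊕ 6 = 11.
P3: D(K, 9) = 3; 3 ⊕ 3 = 0.

P1 = 4, P2 = 11, P3 = 0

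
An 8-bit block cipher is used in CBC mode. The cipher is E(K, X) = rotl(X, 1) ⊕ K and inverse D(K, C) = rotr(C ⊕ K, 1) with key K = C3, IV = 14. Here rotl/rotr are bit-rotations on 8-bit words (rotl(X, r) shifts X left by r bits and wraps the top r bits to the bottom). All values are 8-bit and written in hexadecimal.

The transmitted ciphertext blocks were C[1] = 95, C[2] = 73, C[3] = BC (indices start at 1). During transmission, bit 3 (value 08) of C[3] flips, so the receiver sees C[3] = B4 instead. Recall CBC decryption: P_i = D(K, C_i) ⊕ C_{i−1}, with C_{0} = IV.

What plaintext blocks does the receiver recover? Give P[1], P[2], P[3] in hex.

Only C[3] changed, to B4. In CBC, a change in C_i garbles P_i and flips the same bit in P_{i+1}. Decrypting the received ciphertext:
P[1]: D(K, 95) = 2B; 2B ⊕ 14 = 3F.
P[2]: D(K, 73) = 58; 58 ⊕ 95 = CD.
P[3]: D(K, B4) = BB; BB ⊕ 73 = C8.
Blocks that differ from the original plaintext: P[3].

P[1] = 3F, P[2] = CD, P[3] = C8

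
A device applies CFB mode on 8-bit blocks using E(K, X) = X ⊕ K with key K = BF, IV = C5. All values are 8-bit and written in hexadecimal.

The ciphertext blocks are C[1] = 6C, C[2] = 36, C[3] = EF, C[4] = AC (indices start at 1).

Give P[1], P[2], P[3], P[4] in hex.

CFB decryption: P_i = C_i ⊕ E(K, C_{i−1}), with C_{0} = IV.
P[1]: E(K, C5) = 7A; 6C ⊕ 7A = 16.
P[2]: E(K, 6C) = D3; 36 ⊕ D3 = E5.
P[3]: E(K, 36) = 89; EF ⊕ 89 = 66.
P[4]: E(K, EF) = 50; AC ⊕ 50 = FC.

P[1] = 16, P[2] = E5, P[3] = 66, P[4] = FC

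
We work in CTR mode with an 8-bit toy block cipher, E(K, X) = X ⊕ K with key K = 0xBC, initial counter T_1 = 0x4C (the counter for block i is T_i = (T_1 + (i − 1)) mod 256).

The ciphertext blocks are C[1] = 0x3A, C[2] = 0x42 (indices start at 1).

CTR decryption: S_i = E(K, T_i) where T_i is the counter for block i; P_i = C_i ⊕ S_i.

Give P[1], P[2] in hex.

P[1]: T = 0x4C, S = E(K, T) = 0xF0; 0x3A ⊕ 0xF0 = 0xCA.
P[2]: T = 0x4D, S = E(K, T) = 0xF1; 0x42 ⊕ 0xF1 = 0xB3.

P[1] = 0xCA, P[2] = 0xB3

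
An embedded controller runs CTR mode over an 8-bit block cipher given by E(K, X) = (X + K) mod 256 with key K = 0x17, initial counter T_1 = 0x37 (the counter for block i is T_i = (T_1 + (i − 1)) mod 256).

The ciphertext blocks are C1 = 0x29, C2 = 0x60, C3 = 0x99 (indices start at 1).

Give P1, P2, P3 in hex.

P1 = 0x67, P2 = 0x2F, P3 = 0xC9

CTR decryption: S_i = E(K, T_i) where T_i is the counter for block i; P_i = C_i ⊕ S_i.
P1: T = 0x37, S = E(K, T) = 0x4E; 0x29 ⊕ 0x4E = 0x67.
P2: T = 0x38, S = E(K, T) = 0x4F; 0x60 ⊕ 0x4F = 0x2F.
P3: T = 0x39, S = E(K, T) = 0x50; 0x99 ⊕ 0x50 = 0xC9.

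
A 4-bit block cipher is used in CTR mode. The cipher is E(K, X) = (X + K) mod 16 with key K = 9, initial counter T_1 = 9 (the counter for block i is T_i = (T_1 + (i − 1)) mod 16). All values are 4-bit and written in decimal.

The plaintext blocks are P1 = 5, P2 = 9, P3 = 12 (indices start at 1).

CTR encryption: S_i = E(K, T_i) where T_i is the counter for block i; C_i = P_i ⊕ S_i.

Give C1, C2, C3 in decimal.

C1: T = 9, S = E(K, T) = 2; 5 ⊕ 2 = 7.
C2: T = 10, S = E(K, T) = 3; 9 ⊕ 3 = 10.
C3: T = 11, S = E(K, T) = 4; 12 ⊕ 4 = 8.

C1 = 7, C2 = 10, C3 = 8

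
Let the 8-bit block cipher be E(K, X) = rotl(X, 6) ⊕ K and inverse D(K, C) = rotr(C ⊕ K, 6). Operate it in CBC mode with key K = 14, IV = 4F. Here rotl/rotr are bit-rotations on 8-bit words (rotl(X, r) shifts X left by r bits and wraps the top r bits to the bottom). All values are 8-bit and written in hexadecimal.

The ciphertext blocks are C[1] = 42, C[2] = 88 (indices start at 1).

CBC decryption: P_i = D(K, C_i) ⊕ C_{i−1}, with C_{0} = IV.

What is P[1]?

P[1] = 16

P[1]: D(K, 42) = 59; 59 ⊕ 4F = 16.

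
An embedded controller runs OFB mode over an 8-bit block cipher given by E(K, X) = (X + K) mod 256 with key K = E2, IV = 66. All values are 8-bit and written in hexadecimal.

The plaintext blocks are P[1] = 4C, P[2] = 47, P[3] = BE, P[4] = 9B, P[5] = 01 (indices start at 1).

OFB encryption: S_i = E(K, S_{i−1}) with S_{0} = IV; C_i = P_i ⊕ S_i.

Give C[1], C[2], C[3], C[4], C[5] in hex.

C[1]: S = E(K, 66) = 48; 4C ⊕ 48 = 04.
C[2]: S = E(K, 48) = 2A; 47 ⊕ 2A = 6D.
C[3]: S = E(K, 2A) = 0C; BE ⊕ 0C = B2.
C[4]: S = E(K, 0C) = EE; 9B ⊕ EE = 75.
C[5]: S = E(K, EE) = D0; 01 ⊕ D0 = D1.

C[1] = 04, C[2] = 6D, C[3] = B2, C[4] = 75, C[5] = D1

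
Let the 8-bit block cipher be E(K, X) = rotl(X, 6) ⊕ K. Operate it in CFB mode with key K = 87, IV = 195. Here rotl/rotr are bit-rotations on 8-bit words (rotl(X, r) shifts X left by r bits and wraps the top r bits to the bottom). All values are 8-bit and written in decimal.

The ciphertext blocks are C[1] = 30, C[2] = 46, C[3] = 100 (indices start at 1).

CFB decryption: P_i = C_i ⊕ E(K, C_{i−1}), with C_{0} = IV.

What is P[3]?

P[3] = 184

P[3]: E(K, 46) = 220; 100 ⊕ 220 = 184.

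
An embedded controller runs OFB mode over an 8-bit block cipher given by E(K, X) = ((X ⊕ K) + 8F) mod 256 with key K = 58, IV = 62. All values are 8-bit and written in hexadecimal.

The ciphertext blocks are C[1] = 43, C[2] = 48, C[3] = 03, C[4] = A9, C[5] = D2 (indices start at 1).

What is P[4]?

OFB decryption: S_i = E(K, S_{i−1}) with S_{0} = IV; P_i = C_i ⊕ S_i.
P[1]: S = E(K, 62) = C9; 43 ⊕ C9 = 8A.
P[2]: S = E(K, C9) = 20; 48 ⊕ 20 = 68.
P[3]: S = E(K, 20) = 07; 03 ⊕ 07 = 04.
P[4]: S = E(K, 07) = EE; A9 ⊕ EE = 47.

P[4] = 47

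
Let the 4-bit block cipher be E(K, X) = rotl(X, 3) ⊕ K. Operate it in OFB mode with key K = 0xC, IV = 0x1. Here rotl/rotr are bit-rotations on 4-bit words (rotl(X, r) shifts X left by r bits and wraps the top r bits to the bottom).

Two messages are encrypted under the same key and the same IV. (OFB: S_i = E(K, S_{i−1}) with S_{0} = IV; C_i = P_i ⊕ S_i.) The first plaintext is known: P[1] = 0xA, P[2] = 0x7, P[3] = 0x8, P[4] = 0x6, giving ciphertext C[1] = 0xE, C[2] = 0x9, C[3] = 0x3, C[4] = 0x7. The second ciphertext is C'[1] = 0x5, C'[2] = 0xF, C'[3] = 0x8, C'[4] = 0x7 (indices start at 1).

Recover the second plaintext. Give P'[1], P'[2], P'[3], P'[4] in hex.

In OFB with a reused IV, both messages share the same keystream S_i, so C_i ⊕ C'_i = P_i ⊕ P'_i and thus P'_i = P_i ⊕ C_i ⊕ C'_i.
P'[1]: 0xA ⊕ 0xE ⊕ 0x5 = 0x1.
P'[2]: 0x7 ⊕ 0x9 ⊕ 0xF = 0x1.
P'[3]: 0x8 ⊕ 0x3 ⊕ 0x8 = 0x3.
P'[4]: 0x6 ⊕ 0x7 ⊕ 0x7 = 0x6.

P'[1] = 0x1, P'[2] = 0x1, P'[3] = 0x3, P'[4] = 0x6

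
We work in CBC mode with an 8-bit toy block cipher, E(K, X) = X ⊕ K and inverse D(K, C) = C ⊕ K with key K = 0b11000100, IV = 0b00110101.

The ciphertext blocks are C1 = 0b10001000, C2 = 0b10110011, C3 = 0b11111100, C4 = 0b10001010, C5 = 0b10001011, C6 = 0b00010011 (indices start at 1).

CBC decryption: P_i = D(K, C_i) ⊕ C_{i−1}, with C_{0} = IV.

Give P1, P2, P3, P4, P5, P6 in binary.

P1: D(K, 0b10001000) = 0b01001100; 0b01001100 ⊕ 0b00110101 = 0b01111001.
P2: D(K, 0b10110011) = 0b01110111; 0b01110111 ⊕ 0b10001000 = 0b11111111.
P3: D(K, 0b11111100) = 0b00111000; 0b00111000 ⊕ 0b10110011 = 0b10001011.
P4: D(K, 0b10001010) = 0b01001110; 0b01001110 ⊕ 0b11111100 = 0b10110010.
P5: D(K, 0b10001011) = 0b01001111; 0b01001111 ⊕ 0b10001010 = 0b11000101.
P6: D(K, 0b00010011) = 0b11010111; 0b11010111 ⊕ 0b10001011 = 0b01011100.

P1 = 0b01111001, P2 = 0b11111111, P3 = 0b10001011, P4 = 0b10110010, P5 = 0b11000101, P6 = 0b01011100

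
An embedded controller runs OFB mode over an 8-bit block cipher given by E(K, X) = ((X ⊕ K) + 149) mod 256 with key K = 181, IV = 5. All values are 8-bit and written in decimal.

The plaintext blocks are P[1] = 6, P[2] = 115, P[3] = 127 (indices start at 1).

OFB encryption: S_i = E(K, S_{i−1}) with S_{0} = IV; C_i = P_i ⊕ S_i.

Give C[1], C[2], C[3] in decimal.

C[1] = 67, C[2] = 246, C[3] = 186

C[1]: S = E(K, 5) = 69; 6 ⊕ 69 = 67.
C[2]: S = E(K, 69) = 133; 115 ⊕ 133 = 246.
C[3]: S = E(K, 133) = 197; 127 ⊕ 197 = 186.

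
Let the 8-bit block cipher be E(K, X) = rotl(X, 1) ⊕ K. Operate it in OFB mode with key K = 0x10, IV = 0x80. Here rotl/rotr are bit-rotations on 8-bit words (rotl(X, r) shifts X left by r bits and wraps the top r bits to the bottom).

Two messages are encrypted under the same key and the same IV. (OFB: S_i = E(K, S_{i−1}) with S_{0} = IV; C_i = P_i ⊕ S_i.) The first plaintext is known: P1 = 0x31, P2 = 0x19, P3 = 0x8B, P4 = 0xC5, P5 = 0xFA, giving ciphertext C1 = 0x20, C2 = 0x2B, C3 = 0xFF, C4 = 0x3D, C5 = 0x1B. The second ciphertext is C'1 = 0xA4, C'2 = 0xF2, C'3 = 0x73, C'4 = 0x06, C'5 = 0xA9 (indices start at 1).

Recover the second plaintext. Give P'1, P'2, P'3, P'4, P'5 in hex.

In OFB with a reused IV, both messages share the same keystream S_i, so C_i ⊕ C'_i = P_i ⊕ P'_i and thus P'_i = P_i ⊕ C_i ⊕ C'_i.
P'1: 0x31 ⊕ 0x20 ⊕ 0xA4 = 0xB5.
P'2: 0x19 ⊕ 0x2B ⊕ 0xF2 = 0xC0.
P'3: 0x8B ⊕ 0xFF ⊕ 0x73 = 0x07.
P'4: 0xC5 ⊕ 0x3D ⊕ 0x06 = 0xFE.
P'5: 0xFA ⊕ 0x1B ⊕ 0xA9 = 0x48.

P'1 = 0xB5, P'2 = 0xC0, P'3 = 0x07, P'4 = 0xFE, P'5 = 0x48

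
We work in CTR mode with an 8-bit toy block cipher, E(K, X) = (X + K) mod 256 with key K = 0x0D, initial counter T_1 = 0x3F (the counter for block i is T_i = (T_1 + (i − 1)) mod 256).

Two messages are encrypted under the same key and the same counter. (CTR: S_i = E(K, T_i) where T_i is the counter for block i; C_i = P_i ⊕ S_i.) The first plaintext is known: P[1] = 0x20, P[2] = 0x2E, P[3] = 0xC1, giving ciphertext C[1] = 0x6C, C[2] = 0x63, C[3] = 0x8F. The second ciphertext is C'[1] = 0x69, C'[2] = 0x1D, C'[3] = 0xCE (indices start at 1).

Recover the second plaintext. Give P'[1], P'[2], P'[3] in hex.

In CTR with a reused counter, both messages share the same keystream S_i, so C_i ⊕ C'_i = P_i ⊕ P'_i and thus P'_i = P_i ⊕ C_i ⊕ C'_i.
P'[1]: 0x20 ⊕ 0x6C ⊕ 0x69 = 0x25.
P'[2]: 0x2E ⊕ 0x63 ⊕ 0x1D = 0x50.
P'[3]: 0xC1 ⊕ 0x8F ⊕ 0xCE = 0x80.

P'[1] = 0x25, P'[2] = 0x50, P'[3] = 0x80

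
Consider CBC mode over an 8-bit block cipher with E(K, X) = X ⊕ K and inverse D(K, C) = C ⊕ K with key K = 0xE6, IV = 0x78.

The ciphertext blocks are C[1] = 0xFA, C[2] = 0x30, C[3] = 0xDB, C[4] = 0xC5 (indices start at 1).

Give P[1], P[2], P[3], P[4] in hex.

CBC decryption: P_i = D(K, C_i) ⊕ C_{i−1}, with C_{0} = IV.
P[1]: D(K, 0xFA) = 0x1C; 0x1C ⊕ 0x78 = 0x64.
P[2]: D(K, 0x30) = 0xD6; 0xD6 ⊕ 0xFA = 0x2C.
P[3]: D(K, 0xDB) = 0x3D; 0x3D ⊕ 0x30 = 0x0D.
P[4]: D(K, 0xC5) = 0x23; 0x23 ⊕ 0xDB = 0xF8.

P[1] = 0x64, P[2] = 0x2C, P[3] = 0x0D, P[4] = 0xF8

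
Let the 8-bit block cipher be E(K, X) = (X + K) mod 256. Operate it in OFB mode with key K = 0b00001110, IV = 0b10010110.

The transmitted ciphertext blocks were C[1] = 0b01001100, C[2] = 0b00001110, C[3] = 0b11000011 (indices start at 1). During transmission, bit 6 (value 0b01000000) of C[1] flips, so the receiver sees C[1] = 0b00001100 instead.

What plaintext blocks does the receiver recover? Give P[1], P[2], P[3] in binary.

P[1] = 0b10101000, P[2] = 0b10111100, P[3] = 0b00000011

OFB decryption: S_i = E(K, S_{i−1}) with S_{0} = IV; P_i = C_i ⊕ S_i.
Only C[1] changed, to 0b00001100. In OFB, a change in C_i flips the same bit in P_i only; the keystream is unaffected. Decrypting the received ciphertext:
P[1]: S = E(K, 0b10010110) = 0b10100100; 0b00001100 ⊕ 0b10100100 = 0b10101000.
P[2]: S = E(K, 0b10100100) = 0b10110010; 0b00001110 ⊕ 0b10110010 = 0b10111100.
P[3]: S = E(K, 0b10110010) = 0b11000000; 0b11000011 ⊕ 0b11000000 = 0b00000011.
Blocks that differ from the original plaintext: P[1].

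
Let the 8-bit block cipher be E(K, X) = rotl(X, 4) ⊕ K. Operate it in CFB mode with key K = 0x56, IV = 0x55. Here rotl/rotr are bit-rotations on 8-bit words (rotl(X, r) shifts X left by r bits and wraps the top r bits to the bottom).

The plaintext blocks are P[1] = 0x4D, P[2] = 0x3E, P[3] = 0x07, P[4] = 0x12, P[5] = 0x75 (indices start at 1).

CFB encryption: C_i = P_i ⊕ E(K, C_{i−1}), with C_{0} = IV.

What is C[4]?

C[4] = 0xDD

C[1]: E(K, 0x55) = 0x03; 0x4D ⊕ 0x03 = 0x4E.
C[2]: E(K, 0x4E) = 0xB2; 0x3E ⊕ 0xB2 = 0x8C.
C[3]: E(K, 0x8C) = 0x9E; 0x07 ⊕ 0x9E = 0x99.
C[4]: E(K, 0x99) = 0xCF; 0x12 ⊕ 0xCF = 0xDD.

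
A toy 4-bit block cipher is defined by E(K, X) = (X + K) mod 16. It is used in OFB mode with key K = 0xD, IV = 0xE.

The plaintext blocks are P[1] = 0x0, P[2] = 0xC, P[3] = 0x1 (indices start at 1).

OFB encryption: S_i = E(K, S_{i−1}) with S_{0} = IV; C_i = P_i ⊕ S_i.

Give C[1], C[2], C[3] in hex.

C[1] = 0xB, C[2] = 0x4, C[3] = 0x4

C[1]: S = E(K, 0xE) = 0xB; 0x0 ⊕ 0xB = 0xB.
C[2]: S = E(K, 0xB) = 0x8; 0xC ⊕ 0x8 = 0x4.
C[3]: S = E(K, 0x8) = 0x5; 0x1 ⊕ 0x5 = 0x4.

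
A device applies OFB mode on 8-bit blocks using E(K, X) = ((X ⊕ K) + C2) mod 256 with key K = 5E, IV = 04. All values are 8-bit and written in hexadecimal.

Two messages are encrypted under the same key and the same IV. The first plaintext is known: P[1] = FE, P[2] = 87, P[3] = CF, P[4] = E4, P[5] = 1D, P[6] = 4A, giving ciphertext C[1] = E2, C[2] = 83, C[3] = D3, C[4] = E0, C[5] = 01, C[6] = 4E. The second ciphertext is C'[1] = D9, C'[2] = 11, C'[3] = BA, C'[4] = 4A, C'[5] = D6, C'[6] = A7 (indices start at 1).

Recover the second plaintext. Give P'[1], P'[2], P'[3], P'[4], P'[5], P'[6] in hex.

P'[1] = C5, P'[2] = 15, P'[3] = A6, P'[4] = 4E, P'[5] = CA, P'[6] = A3

In OFB with a reused IV, both messages share the same keystream S_i, so C_i ⊕ C'_i = P_i ⊕ P'_i and thus P'_i = P_i ⊕ C_i ⊕ C'_i.
P'[1]: FE ⊕ E2 ⊕ D9 = C5.
P'[2]: 87 ⊕ 83 ⊕ 11 = 15.
P'[3]: CF ⊕ D3 ⊕ BA = A6.
P'[4]: E4 ⊕ E0 ⊕ 4A = 4E.
P'[5]: 1D ⊕ 01 ⊕ D6 = CA.
P'[6]: 4A ⊕ 4E ⊕ A7 = A3.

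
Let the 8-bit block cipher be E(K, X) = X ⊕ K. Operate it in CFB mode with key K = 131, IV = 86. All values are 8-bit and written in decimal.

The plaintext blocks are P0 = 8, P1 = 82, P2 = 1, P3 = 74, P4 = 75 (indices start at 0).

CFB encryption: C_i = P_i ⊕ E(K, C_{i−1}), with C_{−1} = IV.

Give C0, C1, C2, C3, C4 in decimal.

C0: E(K, 86) = 213; 8 ⊕ 213 = 221.
C1: E(K, 221) = 94; 82 ⊕ 94 = 12.
C2: E(K, 12) = 143; 1 ⊕ 143 = 142.
C3: E(K, 142) = 13; 74 ⊕ 13 = 71.
C4: E(K, 71) = 196; 75 ⊕ 196 = 143.

C0 = 221, C1 = 12, C2 = 142, C3 = 71, C4 = 143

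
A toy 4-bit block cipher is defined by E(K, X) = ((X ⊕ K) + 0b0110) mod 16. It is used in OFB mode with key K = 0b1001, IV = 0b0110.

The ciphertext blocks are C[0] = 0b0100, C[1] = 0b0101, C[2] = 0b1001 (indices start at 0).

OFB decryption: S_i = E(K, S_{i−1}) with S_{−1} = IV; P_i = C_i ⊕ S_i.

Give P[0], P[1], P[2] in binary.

P[0]: S = E(K, 0b0110) = 0b0101; 0b0100 ⊕ 0b0101 = 0b0001.
P[1]: S = E(K, 0b0101) = 0b0010; 0b0101 ⊕ 0b0010 = 0b0111.
P[2]: S = E(K, 0b0010) = 0b0001; 0b1001 ⊕ 0b0001 = 0b1000.

P[0] = 0b0001, P[1] = 0b0111, P[2] = 0b1000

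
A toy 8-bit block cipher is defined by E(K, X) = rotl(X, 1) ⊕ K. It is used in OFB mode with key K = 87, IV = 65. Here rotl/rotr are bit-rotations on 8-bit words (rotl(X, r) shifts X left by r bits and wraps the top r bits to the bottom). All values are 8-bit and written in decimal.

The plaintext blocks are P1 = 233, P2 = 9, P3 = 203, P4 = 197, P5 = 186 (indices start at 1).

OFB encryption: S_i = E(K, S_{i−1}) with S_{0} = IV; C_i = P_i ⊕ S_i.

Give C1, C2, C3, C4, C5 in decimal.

C1: S = E(K, 65) = 213; 233 ⊕ 213 = 60.
C2: S = E(K, 213) = 252; 9 ⊕ 252 = 245.
C3: S = E(K, 252) = 174; 203 ⊕ 174 = 101.
C4: S = E(K, 174) = 10; 197 ⊕ 10 = 207.
C5: S = E(K, 10) = 67; 186 ⊕ 67 = 249.

C1 = 60, C2 = 245, C3 = 101, C4 = 207, C5 = 249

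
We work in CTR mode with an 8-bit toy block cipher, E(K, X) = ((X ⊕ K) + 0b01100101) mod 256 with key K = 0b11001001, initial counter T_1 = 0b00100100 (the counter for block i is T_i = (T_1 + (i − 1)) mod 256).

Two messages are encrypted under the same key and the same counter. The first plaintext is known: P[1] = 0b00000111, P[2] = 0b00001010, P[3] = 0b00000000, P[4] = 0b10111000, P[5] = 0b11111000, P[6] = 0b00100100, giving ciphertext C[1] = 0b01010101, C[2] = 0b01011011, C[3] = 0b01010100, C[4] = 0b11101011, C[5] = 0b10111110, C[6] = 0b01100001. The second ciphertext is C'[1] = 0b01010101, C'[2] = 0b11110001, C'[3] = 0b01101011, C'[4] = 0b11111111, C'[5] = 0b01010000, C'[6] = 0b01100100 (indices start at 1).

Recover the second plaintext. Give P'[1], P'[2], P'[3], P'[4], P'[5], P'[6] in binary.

P'[1] = 0b00000111, P'[2] = 0b10100000, P'[3] = 0b00111111, P'[4] = 0b10101100, P'[5] = 0b00010110, P'[6] = 0b00100001

In CTR with a reused counter, both messages share the same keystream S_i, so C_i ⊕ C'_i = P_i ⊕ P'_i and thus P'_i = P_i ⊕ C_i ⊕ C'_i.
P'[1]: 0b00000111 ⊕ 0b01010101 ⊕ 0b01010101 = 0b00000111.
P'[2]: 0b00001010 ⊕ 0b01011011 ⊕ 0b11110001 = 0b10100000.
P'[3]: 0b00000000 ⊕ 0b01010100 ⊕ 0b01101011 = 0b00111111.
P'[4]: 0b10111000 ⊕ 0b11101011 ⊕ 0b11111111 = 0b10101100.
P'[5]: 0b11111000 ⊕ 0b10111110 ⊕ 0b01010000 = 0b00010110.
P'[6]: 0b00100100 ⊕ 0b01100001 ⊕ 0b01100100 = 0b00100001.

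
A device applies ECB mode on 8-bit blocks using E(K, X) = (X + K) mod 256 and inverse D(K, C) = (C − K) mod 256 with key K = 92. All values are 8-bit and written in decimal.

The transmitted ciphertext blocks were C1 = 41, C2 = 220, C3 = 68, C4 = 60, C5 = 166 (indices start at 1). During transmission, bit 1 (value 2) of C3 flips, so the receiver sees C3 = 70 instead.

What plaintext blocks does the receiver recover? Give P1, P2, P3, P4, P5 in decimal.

ECB decryption: P_i = D(K, C_i).
Only C3 changed, to 70. In ECB, a change in C_i affects only P_i. Decrypting the received ciphertext:
P1: D(K, 41) = 205.
P2: D(K, 220) = 128.
P3: D(K, 70) = 234.
P4: D(K, 60) = 224.
P5: D(K, 166) = 74.
Blocks that differ from the original plaintext: P3.

P1 = 205, P2 = 128, P3 = 234, P4 = 224, P5 = 74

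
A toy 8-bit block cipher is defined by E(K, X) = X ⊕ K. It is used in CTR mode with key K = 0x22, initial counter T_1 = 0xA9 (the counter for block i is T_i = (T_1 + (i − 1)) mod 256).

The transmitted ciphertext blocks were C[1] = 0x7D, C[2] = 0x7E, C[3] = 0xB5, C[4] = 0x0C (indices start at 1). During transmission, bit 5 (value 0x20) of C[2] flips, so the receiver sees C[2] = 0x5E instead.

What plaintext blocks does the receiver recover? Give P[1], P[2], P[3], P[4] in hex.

CTR decryption: S_i = E(K, T_i) where T_i is the counter for block i; P_i = C_i ⊕ S_i.
Only C[2] changed, to 0x5E. In CTR, a change in C_i flips the same bit in P_i only; the keystream is unaffected. Decrypting the received ciphertext:
P[1]: T = 0xA9, S = E(K, T) = 0x8B; 0x7D ⊕ 0x8B = 0xF6.
P[2]: T = 0xAA, S = E(K, T) = 0x88; 0x5E ⊕ 0x88 = 0xD6.
P[3]: T = 0xAB, S = E(K, T) = 0x89; 0xB5 ⊕ 0x89 = 0x3C.
P[4]: T = 0xAC, S = E(K, T) = 0x8E; 0x0C ⊕ 0x8E = 0x82.
Blocks that differ from the original plaintext: P[2].

P[1] = 0xF6, P[2] = 0xD6, P[3] = 0x3C, P[4] = 0x82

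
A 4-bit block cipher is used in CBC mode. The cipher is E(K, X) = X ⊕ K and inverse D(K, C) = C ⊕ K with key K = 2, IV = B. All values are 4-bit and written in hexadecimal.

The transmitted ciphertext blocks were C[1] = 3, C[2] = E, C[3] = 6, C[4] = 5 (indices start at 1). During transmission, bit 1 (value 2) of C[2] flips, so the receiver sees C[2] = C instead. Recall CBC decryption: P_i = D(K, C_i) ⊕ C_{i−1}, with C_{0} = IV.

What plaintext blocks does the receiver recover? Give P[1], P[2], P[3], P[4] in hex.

P[1] = A, P[2] = D, P[3] = 8, P[4] = 1

Only C[2] changed, to C. In CBC, a change in C_i garbles P_i and flips the same bit in P_{i+1}. Decrypting the received ciphertext:
P[1]: D(K, 3) = 1; 1 ⊕ B = A.
P[2]: D(K, C) = E; E ⊕ 3 = D.
P[3]: D(K, 6) = 4; 4 ⊕ C = 8.
P[4]: D(K, 5) = 7; 7 ⊕ 6 = 1.
Blocks that differ from the original plaintext: P[2], P[3].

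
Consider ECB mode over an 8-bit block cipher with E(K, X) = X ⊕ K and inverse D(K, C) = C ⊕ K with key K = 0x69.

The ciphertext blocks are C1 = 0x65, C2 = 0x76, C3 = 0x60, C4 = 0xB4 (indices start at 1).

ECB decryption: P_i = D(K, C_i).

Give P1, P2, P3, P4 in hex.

P1: D(K, 0x65) = 0x0C.
P2: D(K, 0x76) = 0x1F.
P3: D(K, 0x60) = 0x09.
P4: D(K, 0xB4) = 0xDD.

P1 = 0x0C, P2 = 0x1F, P3 = 0x09, P4 = 0xDD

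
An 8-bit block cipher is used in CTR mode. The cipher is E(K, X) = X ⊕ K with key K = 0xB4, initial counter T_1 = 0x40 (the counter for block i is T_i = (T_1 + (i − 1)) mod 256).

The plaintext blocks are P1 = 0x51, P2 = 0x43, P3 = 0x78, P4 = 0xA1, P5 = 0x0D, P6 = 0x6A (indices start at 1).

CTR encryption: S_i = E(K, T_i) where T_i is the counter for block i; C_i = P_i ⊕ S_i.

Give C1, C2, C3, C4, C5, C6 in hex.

C1: T = 0x40, S = E(K, T) = 0xF4; 0x51 ⊕ 0xF4 = 0xA5.
C2: T = 0x41, S = E(K, T) = 0xF5; 0x43 ⊕ 0xF5 = 0xB6.
C3: T = 0x42, S = E(K, T) = 0xF6; 0x78 ⊕ 0xF6 = 0x8E.
C4: T = 0x43, S = E(K, T) = 0xF7; 0xA1 ⊕ 0xF7 = 0x56.
C5: T = 0x44, S = E(K, T) = 0xF0; 0x0D ⊕ 0xF0 = 0xFD.
C6: T = 0x45, S = E(K, T) = 0xF1; 0x6A ⊕ 0xF1 = 0x9B.

C1 = 0xA5, C2 = 0xB6, C3 = 0x8E, C4 = 0x56, C5 = 0xFD, C6 = 0x9B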